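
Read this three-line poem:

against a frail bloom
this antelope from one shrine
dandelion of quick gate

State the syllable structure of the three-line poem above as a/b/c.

Line 1: "against a frail bloom": 2+1+1+1 = 5
Line 2: "this antelope from one shrine": 1+3+1+1+1 = 7
Line 3: "dandelion of quick gate": 4+1+1+1 = 7

5/7/7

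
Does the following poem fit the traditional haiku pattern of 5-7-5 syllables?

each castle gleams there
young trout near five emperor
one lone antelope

Line 1: each (1), castle (2), gleams (1), there (1) → 5 ✓
Line 2: young (1), trout (1), near (1), five (1), emperor (3) → 7 ✓
Line 3: one (1), lone (1), antelope (3) → 5 ✓

Yes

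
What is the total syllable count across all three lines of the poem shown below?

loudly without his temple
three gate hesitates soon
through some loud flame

Line 1: "loudly without his temple": 2+2+1+2 = 7
Line 2: "three gate hesitates soon": 1+1+3+1 = 6
Line 3: "through some loud flame": 1+1+1+1 = 4
Total: 7 + 6 + 4 = 17

17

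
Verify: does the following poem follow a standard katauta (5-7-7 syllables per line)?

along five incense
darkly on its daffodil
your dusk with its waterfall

Yes

Line 1: along (2), five (1), incense (2) → 5 ✓
Line 2: darkly (2), on (1), its (1), daffodil (3) → 7 ✓
Line 3: your (1), dusk (1), with (1), its (1), waterfall (3) → 7 ✓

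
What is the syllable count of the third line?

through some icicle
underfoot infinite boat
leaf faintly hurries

The third line: leaf (1), faintly (2), hurries (2) → 5

5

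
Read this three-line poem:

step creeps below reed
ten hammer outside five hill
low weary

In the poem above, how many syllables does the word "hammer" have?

"hammer" has 2 syllables.

2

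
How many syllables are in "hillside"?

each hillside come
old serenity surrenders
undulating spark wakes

2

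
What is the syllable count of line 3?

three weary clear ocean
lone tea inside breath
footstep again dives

5

Line 3: footstep (2), again (2), dives (1) → 5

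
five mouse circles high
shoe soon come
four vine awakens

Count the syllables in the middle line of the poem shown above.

3

The middle line: shoe (1), soon (1), come (1) → 3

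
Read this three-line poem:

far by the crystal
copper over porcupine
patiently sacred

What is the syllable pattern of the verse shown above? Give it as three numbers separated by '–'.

Line 1: far(1) + by(1) + the(1) + crystal(2) = 5
Line 2: copper(2) + over(2) + porcupine(3) = 7
Line 3: patiently(3) + sacred(2) = 5

5–7–5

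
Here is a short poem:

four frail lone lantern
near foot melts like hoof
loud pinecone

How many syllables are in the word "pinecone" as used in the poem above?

2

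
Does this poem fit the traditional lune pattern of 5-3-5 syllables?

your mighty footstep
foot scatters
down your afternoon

Line 1: "your mighty footstep": 1+2+2 = 5 ✓
Line 2: "foot scatters": 1+2 = 3 ✓
Line 3: "down your afternoon": 1+1+3 = 5 ✓

Yes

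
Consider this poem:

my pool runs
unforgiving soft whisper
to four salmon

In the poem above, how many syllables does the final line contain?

The final line: to (1), four (1), salmon (2) → 4

4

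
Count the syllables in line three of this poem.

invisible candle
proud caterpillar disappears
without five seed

Line three: without(2) + five(1) + seed(1) = 4

4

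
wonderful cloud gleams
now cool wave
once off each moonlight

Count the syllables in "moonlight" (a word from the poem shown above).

2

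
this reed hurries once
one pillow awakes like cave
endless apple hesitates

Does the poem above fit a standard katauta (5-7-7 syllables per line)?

Line 1: this(1) + reed(1) + hurries(2) + once(1) = 5 ✓
Line 2: one(1) + pillow(2) + awakes(2) + like(1) + cave(1) = 7 ✓
Line 3: endless(2) + apple(2) + hesitates(3) = 7 ✓

Yes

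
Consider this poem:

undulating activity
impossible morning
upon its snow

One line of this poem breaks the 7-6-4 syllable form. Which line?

Line 1: undulating(4) + activity(4) = 8 (expected 7)
Line 2: impossible(4) + morning(2) = 6 ✓
Line 3: upon(2) + its(1) + snow(1) = 4 ✓

Line 1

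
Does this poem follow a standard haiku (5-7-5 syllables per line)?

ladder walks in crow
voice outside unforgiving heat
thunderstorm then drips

Line 1: ladder (2), walks (1), in (1), crow (1) → 5 ✓
Line 2: voice (1), outside (2), unforgiving (4), heat (1) → 8 (expected 7)
Line 3: thunderstorm (3), then (1), drips (1) → 5 ✓

No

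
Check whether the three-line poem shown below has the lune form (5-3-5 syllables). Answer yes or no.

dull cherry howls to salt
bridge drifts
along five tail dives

Line 1: dull (1), cherry (2), howls (1), to (1), salt (1) → 6 (expected 5)
Line 2: bridge (1), drifts (1) → 2 (expected 3)
Line 3: along (2), five (1), tail (1), dives (1) → 5 ✓

No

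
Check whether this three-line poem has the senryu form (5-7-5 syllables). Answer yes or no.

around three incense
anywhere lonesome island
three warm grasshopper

Line 1: around (2), three (1), incense (2) → 5 ✓
Line 2: anywhere (3), lonesome (2), island (2) → 7 ✓
Line 3: three (1), warm (1), grasshopper (3) → 5 ✓

Yes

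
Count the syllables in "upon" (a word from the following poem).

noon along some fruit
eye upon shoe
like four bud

2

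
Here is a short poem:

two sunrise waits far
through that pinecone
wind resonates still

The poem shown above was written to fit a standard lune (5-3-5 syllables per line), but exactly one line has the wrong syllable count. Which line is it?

Line 1: "two sunrise waits far": 1+2+1+1 = 5 ✓
Line 2: "through that pinecone": 1+1+2 = 4 (expected 3)
Line 3: "wind resonates still": 1+3+1 = 5 ✓

Line 2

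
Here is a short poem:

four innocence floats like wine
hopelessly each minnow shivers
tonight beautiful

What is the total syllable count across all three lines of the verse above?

20

Line 1: four (1), innocence (3), floats (1), like (1), wine (1) → 7
Line 2: hopelessly (3), each (1), minnow (2), shivers (2) → 8
Line 3: tonight (2), beautiful (3) → 5
Total: 7 + 8 + 5 = 20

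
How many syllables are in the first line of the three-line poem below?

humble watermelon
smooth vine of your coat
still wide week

The first line: humble(2) + watermelon(4) = 6

6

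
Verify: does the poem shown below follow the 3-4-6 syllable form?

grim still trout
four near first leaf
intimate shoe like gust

Line 1: "grim still trout": 1+1+1 = 3 ✓
Line 2: "four near first leaf": 1+1+1+1 = 4 ✓
Line 3: "intimate shoe like gust": 3+1+1+1 = 6 ✓

Yes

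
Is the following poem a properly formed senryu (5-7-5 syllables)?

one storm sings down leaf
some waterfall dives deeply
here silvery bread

Line 1: one (1), storm (1), sings (1), down (1), leaf (1) → 5 ✓
Line 2: some (1), waterfall (3), dives (1), deeply (2) → 7 ✓
Line 3: here (1), silvery (3), bread (1) → 5 ✓

Yes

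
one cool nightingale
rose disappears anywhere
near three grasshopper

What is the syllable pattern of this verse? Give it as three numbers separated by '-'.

Line 1: one (1), cool (1), nightingale (3) → 5
Line 2: rose (1), disappears (3), anywhere (3) → 7
Line 3: near (1), three (1), grasshopper (3) → 5

5-7-5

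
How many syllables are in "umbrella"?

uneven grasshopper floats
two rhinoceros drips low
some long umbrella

"umbrella" has 3 syllables.

3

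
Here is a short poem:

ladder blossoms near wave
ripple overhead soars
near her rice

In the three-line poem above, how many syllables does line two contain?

6

Line two: ripple (2), overhead (3), soars (1) → 6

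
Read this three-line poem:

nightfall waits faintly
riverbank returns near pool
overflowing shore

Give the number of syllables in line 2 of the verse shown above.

7

Line 2: "riverbank returns near pool": 3+2+1+1 = 7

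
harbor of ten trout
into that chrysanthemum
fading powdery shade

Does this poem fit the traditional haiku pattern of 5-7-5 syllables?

No

Line 1: "harbor of ten trout": 2+1+1+1 = 5 ✓
Line 2: "into that chrysanthemum": 2+1+4 = 7 ✓
Line 3: "fading powdery shade": 2+3+1 = 6 (expected 5)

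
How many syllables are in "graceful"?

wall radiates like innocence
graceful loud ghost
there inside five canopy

2

"graceful" has 2 syllables.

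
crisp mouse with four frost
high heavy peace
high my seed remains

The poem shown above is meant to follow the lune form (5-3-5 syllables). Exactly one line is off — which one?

Line 1: "crisp mouse with four frost": 1+1+1+1+1 = 5 ✓
Line 2: "high heavy peace": 1+2+1 = 4 (expected 3)
Line 3: "high my seed remains": 1+1+1+2 = 5 ✓

The second line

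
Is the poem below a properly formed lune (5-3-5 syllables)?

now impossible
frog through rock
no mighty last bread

Yes

Line 1: now (1), impossible (4) → 5 ✓
Line 2: frog (1), through (1), rock (1) → 3 ✓
Line 3: no (1), mighty (2), last (1), bread (1) → 5 ✓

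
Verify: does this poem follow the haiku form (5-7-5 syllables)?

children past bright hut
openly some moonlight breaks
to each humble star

Line 1: children (2), past (1), bright (1), hut (1) → 5 ✓
Line 2: openly (3), some (1), moonlight (2), breaks (1) → 7 ✓
Line 3: to (1), each (1), humble (2), star (1) → 5 ✓

Yes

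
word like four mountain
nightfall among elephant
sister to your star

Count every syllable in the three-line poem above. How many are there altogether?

Line 1: word (1), like (1), four (1), mountain (2) → 5
Line 2: nightfall (2), among (2), elephant (3) → 7
Line 3: sister (2), to (1), your (1), star (1) → 5
Total: 5 + 7 + 5 = 17

17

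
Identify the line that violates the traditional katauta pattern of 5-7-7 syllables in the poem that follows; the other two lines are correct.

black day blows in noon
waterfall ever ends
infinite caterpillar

Line 1: black (1), day (1), blows (1), in (1), noon (1) → 5 ✓
Line 2: waterfall (3), ever (2), ends (1) → 6 (expected 7)
Line 3: infinite (3), caterpillar (4) → 7 ✓

Line 2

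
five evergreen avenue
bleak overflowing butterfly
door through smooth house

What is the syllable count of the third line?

4

The third line: "door through smooth house": 1+1+1+1 = 4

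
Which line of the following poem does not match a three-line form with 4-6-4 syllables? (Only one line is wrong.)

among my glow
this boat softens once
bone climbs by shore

Line 1: among (2), my (1), glow (1) → 4 ✓
Line 2: this (1), boat (1), softens (2), once (1) → 5 (expected 6)
Line 3: bone (1), climbs (1), by (1), shore (1) → 4 ✓

The second line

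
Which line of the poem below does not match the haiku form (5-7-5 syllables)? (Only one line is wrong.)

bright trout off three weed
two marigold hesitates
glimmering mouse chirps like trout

The third line

Line 1: bright (1), trout (1), off (1), three (1), weed (1) → 5 ✓
Line 2: two (1), marigold (3), hesitates (3) → 7 ✓
Line 3: glimmering (3), mouse (1), chirps (1), like (1), trout (1) → 7 (expected 5)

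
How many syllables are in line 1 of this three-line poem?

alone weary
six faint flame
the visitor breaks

Line 1: alone(2) + weary(2) = 4

4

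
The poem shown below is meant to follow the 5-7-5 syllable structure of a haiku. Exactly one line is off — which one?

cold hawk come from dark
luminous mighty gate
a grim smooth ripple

Line 1: cold(1) + hawk(1) + come(1) + from(1) + dark(1) = 5 ✓
Line 2: luminous(3) + mighty(2) + gate(1) = 6 (expected 7)
Line 3: a(1) + grim(1) + smooth(1) + ripple(2) = 5 ✓

The second line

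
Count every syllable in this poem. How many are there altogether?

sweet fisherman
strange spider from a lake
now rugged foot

14

Line 1: "sweet fisherman": 1+3 = 4
Line 2: "strange spider from a lake": 1+2+1+1+1 = 6
Line 3: "now rugged foot": 1+2+1 = 4
Total: 4 + 6 + 4 = 14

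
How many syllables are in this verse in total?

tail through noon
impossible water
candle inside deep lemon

16

Line 1: tail(1) + through(1) + noon(1) = 3
Line 2: impossible(4) + water(2) = 6
Line 3: candle(2) + inside(2) + deep(1) + lemon(2) = 7
Total: 3 + 6 + 7 = 16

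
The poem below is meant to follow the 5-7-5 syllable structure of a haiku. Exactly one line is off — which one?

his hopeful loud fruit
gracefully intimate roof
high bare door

The third line

Line 1: his (1), hopeful (2), loud (1), fruit (1) → 5 ✓
Line 2: gracefully (3), intimate (3), roof (1) → 7 ✓
Line 3: high (1), bare (1), door (1) → 3 (expected 5)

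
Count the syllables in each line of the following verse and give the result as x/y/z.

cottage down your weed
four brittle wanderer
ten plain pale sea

5/6/4

Line 1: cottage (2), down (1), your (1), weed (1) → 5
Line 2: four (1), brittle (2), wanderer (3) → 6
Line 3: ten (1), plain (1), pale (1), sea (1) → 4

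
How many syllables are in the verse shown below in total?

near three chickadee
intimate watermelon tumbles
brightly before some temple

Line 1: near (1), three (1), chickadee (3) → 5
Line 2: intimate (3), watermelon (4), tumbles (2) → 9
Line 3: brightly (2), before (2), some (1), temple (2) → 7
Total: 5 + 9 + 7 = 21

21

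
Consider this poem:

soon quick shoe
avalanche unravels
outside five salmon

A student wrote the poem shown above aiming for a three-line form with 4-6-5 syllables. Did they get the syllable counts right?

No

Line 1: soon(1) + quick(1) + shoe(1) = 3 (expected 4)
Line 2: avalanche(3) + unravels(3) = 6 ✓
Line 3: outside(2) + five(1) + salmon(2) = 5 ✓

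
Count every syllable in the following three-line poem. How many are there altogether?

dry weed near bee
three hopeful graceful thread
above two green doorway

16

Line 1: "dry weed near bee": 1+1+1+1 = 4
Line 2: "three hopeful graceful thread": 1+2+2+1 = 6
Line 3: "above two green doorway": 2+1+1+2 = 6
Total: 4 + 6 + 6 = 16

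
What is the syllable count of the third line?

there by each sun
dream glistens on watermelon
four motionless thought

The third line: four (1), motionless (3), thought (1) → 5

5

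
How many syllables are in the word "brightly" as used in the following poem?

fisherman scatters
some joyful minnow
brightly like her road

2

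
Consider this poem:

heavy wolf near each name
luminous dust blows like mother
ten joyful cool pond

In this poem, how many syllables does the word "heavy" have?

2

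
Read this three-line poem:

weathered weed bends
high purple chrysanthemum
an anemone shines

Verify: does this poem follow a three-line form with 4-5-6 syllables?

No

Line 1: weathered(2) + weed(1) + bends(1) = 4 ✓
Line 2: high(1) + purple(2) + chrysanthemum(4) = 7 (expected 5)
Line 3: an(1) + anemone(4) + shines(1) = 6 ✓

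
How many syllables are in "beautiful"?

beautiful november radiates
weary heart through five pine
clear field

"beautiful" has 3 syllables.

3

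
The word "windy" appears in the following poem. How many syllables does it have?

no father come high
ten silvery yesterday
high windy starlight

"windy" has 2 syllables.

2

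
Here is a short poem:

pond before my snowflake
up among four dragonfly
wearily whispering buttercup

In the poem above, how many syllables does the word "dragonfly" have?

3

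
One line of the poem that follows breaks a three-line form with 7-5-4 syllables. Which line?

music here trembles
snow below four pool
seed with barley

Line 1

Line 1: music (2), here (1), trembles (2) → 5 (expected 7)
Line 2: snow (1), below (2), four (1), pool (1) → 5 ✓
Line 3: seed (1), with (1), barley (2) → 4 ✓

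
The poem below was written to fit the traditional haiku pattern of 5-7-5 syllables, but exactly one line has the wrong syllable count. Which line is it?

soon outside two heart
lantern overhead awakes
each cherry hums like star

Line 1: "soon outside two heart": 1+2+1+1 = 5 ✓
Line 2: "lantern overhead awakes": 2+3+2 = 7 ✓
Line 3: "each cherry hums like star": 1+2+1+1+1 = 6 (expected 5)

Line 3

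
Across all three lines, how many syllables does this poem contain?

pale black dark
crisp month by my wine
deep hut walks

11

Line 1: pale (1), black (1), dark (1) → 3
Line 2: crisp (1), month (1), by (1), my (1), wine (1) → 5
Line 3: deep (1), hut (1), walks (1) → 3
Total: 3 + 5 + 3 = 11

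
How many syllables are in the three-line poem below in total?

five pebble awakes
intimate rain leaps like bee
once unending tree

Line 1: "five pebble awakes": 1+2+2 = 5
Line 2: "intimate rain leaps like bee": 3+1+1+1+1 = 7
Line 3: "once unending tree": 1+3+1 = 5
Total: 5 + 7 + 5 = 17

17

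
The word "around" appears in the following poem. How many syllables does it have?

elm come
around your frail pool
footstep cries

2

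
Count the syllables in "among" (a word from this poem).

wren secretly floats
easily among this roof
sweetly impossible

"among" has 2 syllables.

2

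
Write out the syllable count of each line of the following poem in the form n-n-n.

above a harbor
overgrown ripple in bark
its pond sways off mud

Line 1: above (2), a (1), harbor (2) → 5
Line 2: overgrown (3), ripple (2), in (1), bark (1) → 7
Line 3: its (1), pond (1), sways (1), off (1), mud (1) → 5

5-7-5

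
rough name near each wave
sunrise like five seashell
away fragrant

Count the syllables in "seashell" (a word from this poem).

"seashell" has 2 syllables.

2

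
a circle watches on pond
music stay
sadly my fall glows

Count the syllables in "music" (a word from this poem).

"music" has 2 syllables.

2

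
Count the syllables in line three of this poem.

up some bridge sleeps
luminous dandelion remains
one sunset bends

Line three: one(1) + sunset(2) + bends(1) = 4

4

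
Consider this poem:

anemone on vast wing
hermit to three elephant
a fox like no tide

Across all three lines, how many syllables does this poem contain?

Line 1: anemone (4), on (1), vast (1), wing (1) → 7
Line 2: hermit (2), to (1), three (1), elephant (3) → 7
Line 3: a (1), fox (1), like (1), no (1), tide (1) → 5
Total: 7 + 7 + 5 = 19

19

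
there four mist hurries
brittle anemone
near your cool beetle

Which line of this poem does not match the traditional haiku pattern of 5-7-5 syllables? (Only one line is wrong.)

Line 1: there (1), four (1), mist (1), hurries (2) → 5 ✓
Line 2: brittle (2), anemone (4) → 6 (expected 7)
Line 3: near (1), your (1), cool (1), beetle (2) → 5 ✓

Line 2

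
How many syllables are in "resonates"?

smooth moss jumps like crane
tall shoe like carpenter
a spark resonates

"resonates" has 3 syllables.

3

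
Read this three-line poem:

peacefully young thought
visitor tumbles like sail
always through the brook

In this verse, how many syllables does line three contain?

5

Line three: "always through the brook": 2+1+1+1 = 5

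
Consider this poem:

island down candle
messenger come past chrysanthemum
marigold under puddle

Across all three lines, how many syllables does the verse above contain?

21

Line 1: island (2), down (1), candle (2) → 5
Line 2: messenger (3), come (1), past (1), chrysanthemum (4) → 9
Line 3: marigold (3), under (2), puddle (2) → 7
Total: 5 + 9 + 7 = 21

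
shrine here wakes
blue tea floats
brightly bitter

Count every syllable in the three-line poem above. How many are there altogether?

10

Line 1: shrine(1) + here(1) + wakes(1) = 3
Line 2: blue(1) + tea(1) + floats(1) = 3
Line 3: brightly(2) + bitter(2) = 4
Total: 3 + 3 + 4 = 10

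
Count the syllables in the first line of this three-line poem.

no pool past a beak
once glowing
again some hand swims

The first line: no(1) + pool(1) + past(1) + a(1) + beak(1) = 5

5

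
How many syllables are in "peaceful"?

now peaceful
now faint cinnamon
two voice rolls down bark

2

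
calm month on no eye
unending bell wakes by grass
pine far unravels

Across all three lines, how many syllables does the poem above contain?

Line 1: "calm month on no eye": 1+1+1+1+1 = 5
Line 2: "unending bell wakes by grass": 3+1+1+1+1 = 7
Line 3: "pine far unravels": 1+1+3 = 5
Total: 5 + 7 + 5 = 17

17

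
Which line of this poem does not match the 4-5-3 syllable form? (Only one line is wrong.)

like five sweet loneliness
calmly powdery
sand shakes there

The first line

Line 1: like (1), five (1), sweet (1), loneliness (3) → 6 (expected 4)
Line 2: calmly (2), powdery (3) → 5 ✓
Line 3: sand (1), shakes (1), there (1) → 3 ✓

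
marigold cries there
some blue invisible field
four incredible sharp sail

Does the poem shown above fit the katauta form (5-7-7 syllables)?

Line 1: marigold(3) + cries(1) + there(1) = 5 ✓
Line 2: some(1) + blue(1) + invisible(4) + field(1) = 7 ✓
Line 3: four(1) + incredible(4) + sharp(1) + sail(1) = 7 ✓

Yes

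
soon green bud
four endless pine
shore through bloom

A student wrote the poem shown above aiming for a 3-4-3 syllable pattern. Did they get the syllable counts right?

Line 1: soon (1), green (1), bud (1) → 3 ✓
Line 2: four (1), endless (2), pine (1) → 4 ✓
Line 3: shore (1), through (1), bloom (1) → 3 ✓

Yes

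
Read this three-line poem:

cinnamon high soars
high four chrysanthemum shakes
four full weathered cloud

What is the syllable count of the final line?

5

The final line: "four full weathered cloud": 1+1+2+1 = 5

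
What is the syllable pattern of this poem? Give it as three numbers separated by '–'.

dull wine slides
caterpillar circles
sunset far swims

Line 1: dull(1) + wine(1) + slides(1) = 3
Line 2: caterpillar(4) + circles(2) = 6
Line 3: sunset(2) + far(1) + swims(1) = 4

3–6–4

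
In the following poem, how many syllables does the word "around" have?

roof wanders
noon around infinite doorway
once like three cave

"around" has 2 syllables.

2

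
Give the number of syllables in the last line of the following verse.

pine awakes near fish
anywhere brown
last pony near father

The last line: last (1), pony (2), near (1), father (2) → 6

6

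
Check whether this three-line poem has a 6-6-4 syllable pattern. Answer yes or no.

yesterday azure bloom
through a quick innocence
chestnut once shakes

Yes

Line 1: yesterday (3), azure (2), bloom (1) → 6 ✓
Line 2: through (1), a (1), quick (1), innocence (3) → 6 ✓
Line 3: chestnut (2), once (1), shakes (1) → 4 ✓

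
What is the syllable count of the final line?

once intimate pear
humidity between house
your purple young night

The final line: your(1) + purple(2) + young(1) + night(1) = 5

5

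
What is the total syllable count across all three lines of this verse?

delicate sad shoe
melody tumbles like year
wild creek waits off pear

Line 1: "delicate sad shoe": 3+1+1 = 5
Line 2: "melody tumbles like year": 3+2+1+1 = 7
Line 3: "wild creek waits off pear": 1+1+1+1+1 = 5
Total: 5 + 7 + 5 = 17

17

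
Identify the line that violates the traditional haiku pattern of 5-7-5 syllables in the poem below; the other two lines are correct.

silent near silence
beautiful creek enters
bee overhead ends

Line 2

Line 1: silent (2), near (1), silence (2) → 5 ✓
Line 2: beautiful (3), creek (1), enters (2) → 6 (expected 7)
Line 3: bee (1), overhead (3), ends (1) → 5 ✓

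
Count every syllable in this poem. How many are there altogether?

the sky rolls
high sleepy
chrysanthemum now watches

Line 1: the (1), sky (1), rolls (1) → 3
Line 2: high (1), sleepy (2) → 3
Line 3: chrysanthemum (4), now (1), watches (2) → 7
Total: 3 + 3 + 7 = 13

13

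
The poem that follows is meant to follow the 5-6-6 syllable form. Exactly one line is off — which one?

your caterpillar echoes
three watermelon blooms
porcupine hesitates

Line 1: "your caterpillar echoes": 1+4+2 = 7 (expected 5)
Line 2: "three watermelon blooms": 1+4+1 = 6 ✓
Line 3: "porcupine hesitates": 3+3 = 6 ✓

The first line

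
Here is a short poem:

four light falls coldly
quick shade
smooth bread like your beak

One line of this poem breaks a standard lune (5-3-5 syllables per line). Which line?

The second line

Line 1: four (1), light (1), falls (1), coldly (2) → 5 ✓
Line 2: quick (1), shade (1) → 2 (expected 3)
Line 3: smooth (1), bread (1), like (1), your (1), beak (1) → 5 ✓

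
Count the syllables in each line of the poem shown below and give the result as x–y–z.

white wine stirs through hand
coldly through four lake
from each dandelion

Line 1: white (1), wine (1), stirs (1), through (1), hand (1) → 5
Line 2: coldly (2), through (1), four (1), lake (1) → 5
Line 3: from (1), each (1), dandelion (4) → 6

5–5–6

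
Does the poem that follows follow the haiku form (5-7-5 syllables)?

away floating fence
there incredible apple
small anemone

Yes

Line 1: "away floating fence": 2+2+1 = 5 ✓
Line 2: "there incredible apple": 1+4+2 = 7 ✓
Line 3: "small anemone": 1+4 = 5 ✓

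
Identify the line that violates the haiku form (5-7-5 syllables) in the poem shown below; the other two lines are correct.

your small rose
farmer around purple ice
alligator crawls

Line 1: your(1) + small(1) + rose(1) = 3 (expected 5)
Line 2: farmer(2) + around(2) + purple(2) + ice(1) = 7 ✓
Line 3: alligator(4) + crawls(1) = 5 ✓

The first line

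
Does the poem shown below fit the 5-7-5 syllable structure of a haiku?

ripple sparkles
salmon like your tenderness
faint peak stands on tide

No

Line 1: "ripple sparkles": 2+2 = 4 (expected 5)
Line 2: "salmon like your tenderness": 2+1+1+3 = 7 ✓
Line 3: "faint peak stands on tide": 1+1+1+1+1 = 5 ✓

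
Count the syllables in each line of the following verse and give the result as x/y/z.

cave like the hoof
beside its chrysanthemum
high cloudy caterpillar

Line 1: cave(1) + like(1) + the(1) + hoof(1) = 4
Line 2: beside(2) + its(1) + chrysanthemum(4) = 7
Line 3: high(1) + cloudy(2) + caterpillar(4) = 7

4/7/7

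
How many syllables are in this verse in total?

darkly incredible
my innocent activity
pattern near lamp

Line 1: darkly (2), incredible (4) → 6
Line 2: my (1), innocent (3), activity (4) → 8
Line 3: pattern (2), near (1), lamp (1) → 4
Total: 6 + 8 + 4 = 18

18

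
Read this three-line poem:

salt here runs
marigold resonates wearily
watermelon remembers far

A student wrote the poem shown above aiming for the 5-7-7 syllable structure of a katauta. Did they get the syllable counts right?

No

Line 1: "salt here runs": 1+1+1 = 3 (expected 5)
Line 2: "marigold resonates wearily": 3+3+3 = 9 (expected 7)
Line 3: "watermelon remembers far": 4+3+1 = 8 (expected 7)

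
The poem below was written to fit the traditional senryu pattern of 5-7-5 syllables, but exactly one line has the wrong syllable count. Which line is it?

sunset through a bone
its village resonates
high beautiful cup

Line 1: "sunset through a bone": 2+1+1+1 = 5 ✓
Line 2: "its village resonates": 1+2+3 = 6 (expected 7)
Line 3: "high beautiful cup": 1+3+1 = 5 ✓

The second line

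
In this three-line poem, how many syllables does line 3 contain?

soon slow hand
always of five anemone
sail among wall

Line 3: sail(1) + among(2) + wall(1) = 4

4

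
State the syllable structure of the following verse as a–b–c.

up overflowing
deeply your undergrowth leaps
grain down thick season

Line 1: up (1), overflowing (4) → 5
Line 2: deeply (2), your (1), undergrowth (3), leaps (1) → 7
Line 3: grain (1), down (1), thick (1), season (2) → 5

5–7–5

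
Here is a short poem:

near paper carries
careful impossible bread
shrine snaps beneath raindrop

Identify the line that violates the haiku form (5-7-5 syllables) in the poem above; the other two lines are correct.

Line 1: near(1) + paper(2) + carries(2) = 5 ✓
Line 2: careful(2) + impossible(4) + bread(1) = 7 ✓
Line 3: shrine(1) + snaps(1) + beneath(2) + raindrop(2) = 6 (expected 5)

Line 3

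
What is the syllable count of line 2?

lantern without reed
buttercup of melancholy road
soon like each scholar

9

Line 2: "buttercup of melancholy road": 3+1+4+1 = 9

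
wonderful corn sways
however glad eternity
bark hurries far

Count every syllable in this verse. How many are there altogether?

17

Line 1: wonderful (3), corn (1), sways (1) → 5
Line 2: however (3), glad (1), eternity (4) → 8
Line 3: bark (1), hurries (2), far (1) → 4
Total: 5 + 8 + 4 = 17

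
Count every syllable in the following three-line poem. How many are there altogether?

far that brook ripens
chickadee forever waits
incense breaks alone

Line 1: far (1), that (1), brook (1), ripens (2) → 5
Line 2: chickadee (3), forever (3), waits (1) → 7
Line 3: incense (2), breaks (1), alone (2) → 5
Total: 5 + 7 + 5 = 17

17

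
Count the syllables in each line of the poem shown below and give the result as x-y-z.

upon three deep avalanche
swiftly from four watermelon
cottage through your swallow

7-8-6

Line 1: "upon three deep avalanche": 2+1+1+3 = 7
Line 2: "swiftly from four watermelon": 2+1+1+4 = 8
Line 3: "cottage through your swallow": 2+1+1+2 = 6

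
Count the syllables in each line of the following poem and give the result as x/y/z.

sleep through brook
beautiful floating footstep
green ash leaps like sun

Line 1: sleep (1), through (1), brook (1) → 3
Line 2: beautiful (3), floating (2), footstep (2) → 7
Line 3: green (1), ash (1), leaps (1), like (1), sun (1) → 5

3/7/5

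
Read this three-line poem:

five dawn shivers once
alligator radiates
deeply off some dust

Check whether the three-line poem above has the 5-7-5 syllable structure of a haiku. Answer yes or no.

Line 1: five(1) + dawn(1) + shivers(2) + once(1) = 5 ✓
Line 2: alligator(4) + radiates(3) = 7 ✓
Line 3: deeply(2) + off(1) + some(1) + dust(1) = 5 ✓

Yes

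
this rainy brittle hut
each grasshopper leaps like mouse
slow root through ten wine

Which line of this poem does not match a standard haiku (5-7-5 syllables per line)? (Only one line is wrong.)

Line 1

Line 1: this(1) + rainy(2) + brittle(2) + hut(1) = 6 (expected 5)
Line 2: each(1) + grasshopper(3) + leaps(1) + like(1) + mouse(1) = 7 ✓
Line 3: slow(1) + root(1) + through(1) + ten(1) + wine(1) = 5 ✓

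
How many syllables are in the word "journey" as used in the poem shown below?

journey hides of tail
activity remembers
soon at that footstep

2

"journey" has 2 syllables.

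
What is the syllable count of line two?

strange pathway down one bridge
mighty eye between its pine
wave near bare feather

7

Line two: "mighty eye between its pine": 2+1+2+1+1 = 7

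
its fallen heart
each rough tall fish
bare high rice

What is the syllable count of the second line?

4

The second line: "each rough tall fish": 1+1+1+1 = 4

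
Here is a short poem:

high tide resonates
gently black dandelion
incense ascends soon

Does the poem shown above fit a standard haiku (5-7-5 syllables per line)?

Line 1: "high tide resonates": 1+1+3 = 5 ✓
Line 2: "gently black dandelion": 2+1+4 = 7 ✓
Line 3: "incense ascends soon": 2+2+1 = 5 ✓

Yes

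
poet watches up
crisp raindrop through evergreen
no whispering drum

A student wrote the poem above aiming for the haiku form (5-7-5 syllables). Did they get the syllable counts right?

Line 1: poet (2), watches (2), up (1) → 5 ✓
Line 2: crisp (1), raindrop (2), through (1), evergreen (3) → 7 ✓
Line 3: no (1), whispering (3), drum (1) → 5 ✓

Yes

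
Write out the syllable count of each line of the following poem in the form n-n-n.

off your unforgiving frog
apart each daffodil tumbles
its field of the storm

Line 1: "off your unforgiving frog": 1+1+4+1 = 7
Line 2: "apart each daffodil tumbles": 2+1+3+2 = 8
Line 3: "its field of the storm": 1+1+1+1+1 = 5

7-8-5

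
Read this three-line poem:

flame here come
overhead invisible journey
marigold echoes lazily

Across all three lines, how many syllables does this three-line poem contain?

Line 1: flame (1), here (1), come (1) → 3
Line 2: overhead (3), invisible (4), journey (2) → 9
Line 3: marigold (3), echoes (2), lazily (3) → 8
Total: 3 + 9 + 8 = 20

20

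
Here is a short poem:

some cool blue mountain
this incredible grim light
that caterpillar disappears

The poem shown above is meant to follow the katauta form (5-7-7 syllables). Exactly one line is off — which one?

The third line

Line 1: some (1), cool (1), blue (1), mountain (2) → 5 ✓
Line 2: this (1), incredible (4), grim (1), light (1) → 7 ✓
Line 3: that (1), caterpillar (4), disappears (3) → 8 (expected 7)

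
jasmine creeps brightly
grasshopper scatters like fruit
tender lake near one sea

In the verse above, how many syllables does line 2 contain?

Line 2: grasshopper (3), scatters (2), like (1), fruit (1) → 7

7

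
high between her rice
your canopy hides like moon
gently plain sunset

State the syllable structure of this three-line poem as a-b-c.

Line 1: high(1) + between(2) + her(1) + rice(1) = 5
Line 2: your(1) + canopy(3) + hides(1) + like(1) + moon(1) = 7
Line 3: gently(2) + plain(1) + sunset(2) = 5

5-7-5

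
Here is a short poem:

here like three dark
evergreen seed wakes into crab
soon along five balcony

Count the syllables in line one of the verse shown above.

Line one: "here like three dark": 1+1+1+1 = 4

4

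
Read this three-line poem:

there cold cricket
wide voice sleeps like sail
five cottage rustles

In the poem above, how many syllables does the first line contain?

4

The first line: there(1) + cold(1) + cricket(2) = 4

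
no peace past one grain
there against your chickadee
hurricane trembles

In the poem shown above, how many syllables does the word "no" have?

1

"no" has 1 syllable.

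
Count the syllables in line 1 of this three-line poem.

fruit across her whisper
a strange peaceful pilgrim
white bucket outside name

Line 1: "fruit across her whisper": 1+2+1+2 = 6

6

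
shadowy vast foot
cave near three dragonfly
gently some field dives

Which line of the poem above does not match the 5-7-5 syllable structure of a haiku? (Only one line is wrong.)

Line 1: "shadowy vast foot": 3+1+1 = 5 ✓
Line 2: "cave near three dragonfly": 1+1+1+3 = 6 (expected 7)
Line 3: "gently some field dives": 2+1+1+1 = 5 ✓

Line 2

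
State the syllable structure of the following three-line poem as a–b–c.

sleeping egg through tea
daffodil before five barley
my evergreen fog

5–8–5

Line 1: "sleeping egg through tea": 2+1+1+1 = 5
Line 2: "daffodil before five barley": 3+2+1+2 = 8
Line 3: "my evergreen fog": 1+3+1 = 5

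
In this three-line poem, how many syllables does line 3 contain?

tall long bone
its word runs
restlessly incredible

Line 3: "restlessly incredible": 3+4 = 7

7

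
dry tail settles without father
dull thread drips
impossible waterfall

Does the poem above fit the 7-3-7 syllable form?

No

Line 1: dry (1), tail (1), settles (2), without (2), father (2) → 8 (expected 7)
Line 2: dull (1), thread (1), drips (1) → 3 ✓
Line 3: impossible (4), waterfall (3) → 7 ✓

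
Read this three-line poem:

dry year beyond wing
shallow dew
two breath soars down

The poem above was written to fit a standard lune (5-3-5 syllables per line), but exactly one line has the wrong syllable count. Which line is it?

The third line

Line 1: "dry year beyond wing": 1+1+2+1 = 5 ✓
Line 2: "shallow dew": 2+1 = 3 ✓
Line 3: "two breath soars down": 1+1+1+1 = 4 (expected 5)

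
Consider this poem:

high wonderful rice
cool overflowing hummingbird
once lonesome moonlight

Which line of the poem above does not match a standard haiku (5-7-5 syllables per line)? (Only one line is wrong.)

Line 1: "high wonderful rice": 1+3+1 = 5 ✓
Line 2: "cool overflowing hummingbird": 1+4+3 = 8 (expected 7)
Line 3: "once lonesome moonlight": 1+2+2 = 5 ✓

The second line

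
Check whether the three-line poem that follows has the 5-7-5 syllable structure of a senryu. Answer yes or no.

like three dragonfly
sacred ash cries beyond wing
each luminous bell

Line 1: "like three dragonfly": 1+1+3 = 5 ✓
Line 2: "sacred ash cries beyond wing": 2+1+1+2+1 = 7 ✓
Line 3: "each luminous bell": 1+3+1 = 5 ✓

Yes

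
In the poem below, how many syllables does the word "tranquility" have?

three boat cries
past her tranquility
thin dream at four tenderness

4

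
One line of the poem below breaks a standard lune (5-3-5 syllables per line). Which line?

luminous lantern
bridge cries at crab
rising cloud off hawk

Line 1: luminous(3) + lantern(2) = 5 ✓
Line 2: bridge(1) + cries(1) + at(1) + crab(1) = 4 (expected 3)
Line 3: rising(2) + cloud(1) + off(1) + hawk(1) = 5 ✓

The second line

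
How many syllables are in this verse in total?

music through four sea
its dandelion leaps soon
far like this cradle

17

Line 1: music (2), through (1), four (1), sea (1) → 5
Line 2: its (1), dandelion (4), leaps (1), soon (1) → 7
Line 3: far (1), like (1), this (1), cradle (2) → 5
Total: 5 + 7 + 5 = 17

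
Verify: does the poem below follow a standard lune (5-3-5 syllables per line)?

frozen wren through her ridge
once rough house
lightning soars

Line 1: frozen (2), wren (1), through (1), her (1), ridge (1) → 6 (expected 5)
Line 2: once (1), rough (1), house (1) → 3 ✓
Line 3: lightning (2), soars (1) → 3 (expected 5)

No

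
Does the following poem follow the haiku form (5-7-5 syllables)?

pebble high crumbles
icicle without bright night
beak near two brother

Yes

Line 1: pebble(2) + high(1) + crumbles(2) = 5 ✓
Line 2: icicle(3) + without(2) + bright(1) + night(1) = 7 ✓
Line 3: beak(1) + near(1) + two(1) + brother(2) = 5 ✓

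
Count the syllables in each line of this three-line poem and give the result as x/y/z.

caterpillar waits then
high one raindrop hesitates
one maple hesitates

Line 1: "caterpillar waits then": 4+1+1 = 6
Line 2: "high one raindrop hesitates": 1+1+2+3 = 7
Line 3: "one maple hesitates": 1+2+3 = 6

6/7/6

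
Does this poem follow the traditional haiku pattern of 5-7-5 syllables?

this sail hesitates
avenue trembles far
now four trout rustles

No

Line 1: this (1), sail (1), hesitates (3) → 5 ✓
Line 2: avenue (3), trembles (2), far (1) → 6 (expected 7)
Line 3: now (1), four (1), trout (1), rustles (2) → 5 ✓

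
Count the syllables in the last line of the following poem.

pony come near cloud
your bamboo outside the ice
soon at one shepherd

The last line: soon(1) + at(1) + one(1) + shepherd(2) = 5

5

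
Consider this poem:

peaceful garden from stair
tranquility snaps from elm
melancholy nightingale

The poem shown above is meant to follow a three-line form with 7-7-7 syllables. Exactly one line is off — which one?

The first line

Line 1: "peaceful garden from stair": 2+2+1+1 = 6 (expected 7)
Line 2: "tranquility snaps from elm": 4+1+1+1 = 7 ✓
Line 3: "melancholy nightingale": 4+3 = 7 ✓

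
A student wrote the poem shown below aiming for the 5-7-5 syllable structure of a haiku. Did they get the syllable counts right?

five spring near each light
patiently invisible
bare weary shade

No

Line 1: "five spring near each light": 1+1+1+1+1 = 5 ✓
Line 2: "patiently invisible": 3+4 = 7 ✓
Line 3: "bare weary shade": 1+2+1 = 4 (expected 5)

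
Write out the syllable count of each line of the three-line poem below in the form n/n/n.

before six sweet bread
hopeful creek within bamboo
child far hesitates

5/7/5

Line 1: before (2), six (1), sweet (1), bread (1) → 5
Line 2: hopeful (2), creek (1), within (2), bamboo (2) → 7
Line 3: child (1), far (1), hesitates (3) → 5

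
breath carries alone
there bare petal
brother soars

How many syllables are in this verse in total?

Line 1: breath (1), carries (2), alone (2) → 5
Line 2: there (1), bare (1), petal (2) → 4
Line 3: brother (2), soars (1) → 3
Total: 5 + 4 + 3 = 12

12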